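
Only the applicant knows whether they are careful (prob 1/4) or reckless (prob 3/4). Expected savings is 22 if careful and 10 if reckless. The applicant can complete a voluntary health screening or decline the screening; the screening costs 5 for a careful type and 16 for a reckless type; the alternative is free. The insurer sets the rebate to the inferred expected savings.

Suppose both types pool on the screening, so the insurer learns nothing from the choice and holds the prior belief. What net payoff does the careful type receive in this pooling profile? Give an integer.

Pooled rebate = 1/4·22 + 3/4·10 = 13.
careful pays cost 5 for the screening, so net payoff = 13 − 5 = 8.

8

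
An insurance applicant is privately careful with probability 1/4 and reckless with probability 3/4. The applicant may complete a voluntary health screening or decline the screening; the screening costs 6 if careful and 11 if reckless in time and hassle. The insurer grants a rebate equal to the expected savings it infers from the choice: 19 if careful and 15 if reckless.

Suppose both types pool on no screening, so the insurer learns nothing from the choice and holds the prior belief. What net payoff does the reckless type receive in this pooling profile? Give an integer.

Pooled rebate = 1/4·19 + 3/4·15 = 16.
reckless pays no cost for no screening, so net payoff = 16.

16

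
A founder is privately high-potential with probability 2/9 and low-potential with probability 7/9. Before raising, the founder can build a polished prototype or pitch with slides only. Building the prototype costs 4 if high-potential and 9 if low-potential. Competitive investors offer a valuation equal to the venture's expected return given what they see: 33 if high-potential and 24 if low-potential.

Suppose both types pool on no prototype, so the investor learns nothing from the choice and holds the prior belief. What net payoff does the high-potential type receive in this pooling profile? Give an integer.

26

Pooled valuation = 2/9·33 + 7/9·24 = 26.
high-potential pays no cost for no prototype, so net payoff = 26.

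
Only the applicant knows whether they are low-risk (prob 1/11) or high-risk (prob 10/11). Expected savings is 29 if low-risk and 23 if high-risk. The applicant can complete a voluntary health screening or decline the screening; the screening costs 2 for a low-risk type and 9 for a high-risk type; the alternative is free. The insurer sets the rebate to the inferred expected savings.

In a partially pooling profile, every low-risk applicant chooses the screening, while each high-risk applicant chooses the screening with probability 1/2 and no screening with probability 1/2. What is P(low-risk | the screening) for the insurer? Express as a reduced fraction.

1/6

P(the screening) = (1/11)·1 + (10/11)·(1/2) = 6/11.
By Bayes' rule, P(low-risk | the screening) = (1/11) / (6/11) = 1/6.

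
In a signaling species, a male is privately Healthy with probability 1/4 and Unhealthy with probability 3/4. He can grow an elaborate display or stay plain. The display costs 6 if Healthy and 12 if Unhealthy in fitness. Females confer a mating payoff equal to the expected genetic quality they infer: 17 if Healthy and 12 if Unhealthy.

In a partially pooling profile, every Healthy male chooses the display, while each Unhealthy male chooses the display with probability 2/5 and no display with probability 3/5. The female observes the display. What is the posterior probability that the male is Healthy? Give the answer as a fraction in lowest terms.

5/11

P(the display) = (1/4)·1 + (3/4)·(2/5) = 11/20.
By Bayes' rule, P(Healthy | the display) = (1/4) / (11/20) = 5/11.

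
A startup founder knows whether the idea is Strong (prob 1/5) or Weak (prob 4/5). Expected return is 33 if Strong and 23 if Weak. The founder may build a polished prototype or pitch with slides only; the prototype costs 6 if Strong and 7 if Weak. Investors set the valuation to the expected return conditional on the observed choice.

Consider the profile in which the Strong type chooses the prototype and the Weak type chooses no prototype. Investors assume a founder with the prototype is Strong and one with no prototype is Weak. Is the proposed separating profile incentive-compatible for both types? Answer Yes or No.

No

Under these beliefs, the prototype earns valuation 33 and no prototype earns valuation 23.
Strong: the prototype nets 33 − 6 = 27; no prototype nets 23. Strong prefers the prototype.
Weak: the prototype nets 33 − 7 = 26; no prototype nets 23. Weak would deviate to the prototype.
Weak has a profitable deviation, so the profile is not an equilibrium.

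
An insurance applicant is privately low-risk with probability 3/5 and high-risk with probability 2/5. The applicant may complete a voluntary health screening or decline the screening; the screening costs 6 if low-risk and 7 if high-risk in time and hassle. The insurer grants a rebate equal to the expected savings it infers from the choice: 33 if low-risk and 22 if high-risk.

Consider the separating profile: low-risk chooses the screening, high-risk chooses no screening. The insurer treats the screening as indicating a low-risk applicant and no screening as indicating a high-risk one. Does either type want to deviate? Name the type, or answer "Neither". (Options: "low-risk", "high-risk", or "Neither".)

The screening pays 33; no screening pays 22.
low-risk: assigned the screening, nets 33 − 6 = 27; deviating to no screening nets 22.
high-risk: assigned no screening, nets 22; deviating to the screening nets 33 − 7 = 26.
The high-risk type gains 4 by deviating.

high-risk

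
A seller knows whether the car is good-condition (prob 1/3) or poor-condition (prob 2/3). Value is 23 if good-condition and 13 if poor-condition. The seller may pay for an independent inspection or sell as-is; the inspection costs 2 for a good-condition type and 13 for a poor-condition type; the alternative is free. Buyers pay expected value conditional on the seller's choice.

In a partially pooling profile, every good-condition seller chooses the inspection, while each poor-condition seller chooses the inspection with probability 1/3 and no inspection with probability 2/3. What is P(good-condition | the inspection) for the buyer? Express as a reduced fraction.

P(the inspection) = (1/3)·1 + (2/3)·(1/3) = 5/9.
By Bayes' rule, P(good-condition | the inspection) = (1/3) / (5/9) = 3/5.

3/5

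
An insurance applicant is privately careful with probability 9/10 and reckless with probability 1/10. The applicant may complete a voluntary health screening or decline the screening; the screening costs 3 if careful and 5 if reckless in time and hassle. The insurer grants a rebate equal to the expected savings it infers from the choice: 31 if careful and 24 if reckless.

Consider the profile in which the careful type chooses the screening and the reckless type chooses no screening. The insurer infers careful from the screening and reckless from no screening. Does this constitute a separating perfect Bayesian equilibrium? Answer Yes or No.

No

Under these beliefs, the screening earns rebate 31 and no screening earns rebate 24.
careful: the screening nets 31 − 3 = 28; no screening nets 24. careful prefers the screening.
reckless: the screening nets 31 − 5 = 26; no screening nets 24. reckless would deviate to the screening.
reckless has a profitable deviation, so the profile is not an equilibrium.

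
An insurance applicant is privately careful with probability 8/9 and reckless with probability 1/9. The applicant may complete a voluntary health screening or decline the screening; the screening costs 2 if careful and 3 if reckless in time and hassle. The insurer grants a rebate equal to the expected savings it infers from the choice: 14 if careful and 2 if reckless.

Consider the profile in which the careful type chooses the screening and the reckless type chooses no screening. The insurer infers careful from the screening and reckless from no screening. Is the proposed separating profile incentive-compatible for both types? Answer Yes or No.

No

Under these beliefs, the screening earns rebate 14 and no screening earns rebate 2.
careful: the screening nets 14 − 2 = 12; no screening nets 2. careful prefers the screening.
reckless: the screening nets 14 − 3 = 11; no screening nets 2. reckless would deviate to the screening.
reckless has a profitable deviation, so the profile is not an equilibrium.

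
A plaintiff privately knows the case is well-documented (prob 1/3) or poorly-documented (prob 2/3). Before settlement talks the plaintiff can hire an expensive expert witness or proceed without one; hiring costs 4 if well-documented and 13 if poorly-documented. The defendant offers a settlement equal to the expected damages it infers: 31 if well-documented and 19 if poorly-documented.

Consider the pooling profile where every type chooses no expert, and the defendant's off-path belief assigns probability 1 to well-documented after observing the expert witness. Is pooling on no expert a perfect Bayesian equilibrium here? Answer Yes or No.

No

On path, the defendant holds the prior and pays 1/3·31 + 2/3·19 = 23. Off path (the expert witness), believing well-documented, it pays 31.
well-documented: no expert nets 23; the expert witness nets 31 − 4 = 27. well-documented would deviate.
poorly-documented: no expert nets 23; the expert witness nets 31 − 13 = 18. poorly-documented stays.
A type deviates, so pooling fails.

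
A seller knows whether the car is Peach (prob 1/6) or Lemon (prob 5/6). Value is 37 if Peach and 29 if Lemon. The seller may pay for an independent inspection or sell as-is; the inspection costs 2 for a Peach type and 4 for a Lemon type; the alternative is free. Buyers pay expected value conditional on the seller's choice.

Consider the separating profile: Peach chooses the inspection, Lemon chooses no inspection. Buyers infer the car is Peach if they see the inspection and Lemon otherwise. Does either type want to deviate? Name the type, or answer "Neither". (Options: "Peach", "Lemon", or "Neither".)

The inspection pays 37; no inspection pays 29.
Peach: assigned the inspection, nets 37 − 2 = 35; deviating to no inspection nets 29.
Lemon: assigned no inspection, nets 29; deviating to the inspection nets 37 − 4 = 33.
The Lemon type gains 4 by deviating.

Lemon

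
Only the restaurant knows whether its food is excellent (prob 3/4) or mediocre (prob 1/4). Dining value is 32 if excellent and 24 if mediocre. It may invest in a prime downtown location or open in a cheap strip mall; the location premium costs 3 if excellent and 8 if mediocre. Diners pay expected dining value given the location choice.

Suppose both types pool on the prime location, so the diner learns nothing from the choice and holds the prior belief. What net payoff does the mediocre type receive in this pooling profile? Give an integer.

22

Pooled price premium = 3/4·32 + 1/4·24 = 30.
mediocre pays cost 8 for the prime location, so net payoff = 30 − 8 = 22.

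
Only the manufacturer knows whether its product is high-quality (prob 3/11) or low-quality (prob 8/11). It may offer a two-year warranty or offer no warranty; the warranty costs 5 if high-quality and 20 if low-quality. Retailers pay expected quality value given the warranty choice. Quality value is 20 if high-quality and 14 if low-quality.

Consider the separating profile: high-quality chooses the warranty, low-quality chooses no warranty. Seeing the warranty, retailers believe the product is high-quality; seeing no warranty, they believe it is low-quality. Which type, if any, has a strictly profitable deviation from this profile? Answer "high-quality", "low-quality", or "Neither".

Neither

The warranty pays 20; no warranty pays 14.
high-quality: assigned the warranty, nets 20 − 5 = 15; deviating to no warranty nets 14.
low-quality: assigned no warranty, nets 14; deviating to the warranty nets 20 − 20 = 0.
Both types strictly prefer their assigned action; no profitable deviation.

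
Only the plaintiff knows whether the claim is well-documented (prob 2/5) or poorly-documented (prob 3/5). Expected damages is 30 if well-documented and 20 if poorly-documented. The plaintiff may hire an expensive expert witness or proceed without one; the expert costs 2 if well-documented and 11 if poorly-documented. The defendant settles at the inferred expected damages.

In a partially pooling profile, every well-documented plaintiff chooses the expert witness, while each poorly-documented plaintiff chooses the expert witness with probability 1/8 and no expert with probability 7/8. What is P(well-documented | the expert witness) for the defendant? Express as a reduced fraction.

16/19

P(the expert witness) = (2/5)·1 + (3/5)·(1/8) = 19/40.
By Bayes' rule, P(well-documented | the expert witness) = (2/5) / (19/40) = 16/19.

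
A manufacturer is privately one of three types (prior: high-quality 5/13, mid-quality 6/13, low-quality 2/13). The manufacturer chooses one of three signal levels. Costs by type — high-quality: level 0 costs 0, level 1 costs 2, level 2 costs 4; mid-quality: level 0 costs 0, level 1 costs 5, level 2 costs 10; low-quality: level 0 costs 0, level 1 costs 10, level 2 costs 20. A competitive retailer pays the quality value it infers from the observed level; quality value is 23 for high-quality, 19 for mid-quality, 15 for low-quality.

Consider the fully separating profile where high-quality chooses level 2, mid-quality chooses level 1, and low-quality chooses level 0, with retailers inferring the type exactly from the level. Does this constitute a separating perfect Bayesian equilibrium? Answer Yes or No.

No

Separating prices: level 2 → 23, level 1 → 19, level 0 → 15.
high-quality (assigned level 2): level 0: 15 − 0 = 15; level 1: 19 − 2 = 17; level 2: 23 − 4 = 19. high-quality stays.
mid-quality (assigned level 1): level 0: 15 − 0 = 15; level 1: 19 − 5 = 14; level 2: 23 − 10 = 13. mid-quality prefers level 0.
low-quality (assigned level 0): level 0: 15 − 0 = 15; level 1: 19 − 10 = 9; level 2: 23 − 20 = 3. low-quality stays.
At least one type deviates; the separating profile fails.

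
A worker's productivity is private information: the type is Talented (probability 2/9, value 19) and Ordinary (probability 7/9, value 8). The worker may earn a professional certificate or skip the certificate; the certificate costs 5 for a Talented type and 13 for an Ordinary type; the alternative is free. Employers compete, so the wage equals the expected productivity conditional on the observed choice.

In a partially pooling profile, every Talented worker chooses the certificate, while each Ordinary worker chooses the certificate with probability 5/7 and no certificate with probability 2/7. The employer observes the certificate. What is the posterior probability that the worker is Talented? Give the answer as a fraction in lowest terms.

P(the certificate) = (2/9)·1 + (7/9)·(5/7) = 7/9.
By Bayes' rule, P(Talented | the certificate) = (2/9) / (7/9) = 2/7.

2/7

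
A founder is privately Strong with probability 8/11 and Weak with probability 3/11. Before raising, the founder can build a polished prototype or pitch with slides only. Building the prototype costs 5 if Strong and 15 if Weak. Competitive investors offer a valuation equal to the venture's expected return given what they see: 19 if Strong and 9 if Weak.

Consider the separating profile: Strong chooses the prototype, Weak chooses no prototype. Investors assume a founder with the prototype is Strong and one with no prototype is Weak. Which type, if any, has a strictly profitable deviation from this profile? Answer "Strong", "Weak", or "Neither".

The prototype pays 19; no prototype pays 9.
Strong: assigned the prototype, nets 19 − 5 = 14; deviating to no prototype nets 9.
Weak: assigned no prototype, nets 9; deviating to the prototype nets 19 − 15 = 4.
Both types strictly prefer their assigned action; no profitable deviation.

Neither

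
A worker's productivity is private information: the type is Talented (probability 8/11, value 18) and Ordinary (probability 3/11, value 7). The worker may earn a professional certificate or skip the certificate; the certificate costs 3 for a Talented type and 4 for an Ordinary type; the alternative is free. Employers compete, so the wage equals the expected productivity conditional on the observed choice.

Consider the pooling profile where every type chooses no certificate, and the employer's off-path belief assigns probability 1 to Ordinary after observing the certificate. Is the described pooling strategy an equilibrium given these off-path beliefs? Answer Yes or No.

Yes

On path, the employer holds the prior and pays 8/11·18 + 3/11·7 = 15. Off path (the certificate), believing Ordinary, it pays 7.
Talented: no certificate nets 15; the certificate nets 7 − 3 = 4. Talented stays.
Ordinary: no certificate nets 15; the certificate nets 7 − 4 = 3. Ordinary stays.
No type deviates, so pooling is sustained.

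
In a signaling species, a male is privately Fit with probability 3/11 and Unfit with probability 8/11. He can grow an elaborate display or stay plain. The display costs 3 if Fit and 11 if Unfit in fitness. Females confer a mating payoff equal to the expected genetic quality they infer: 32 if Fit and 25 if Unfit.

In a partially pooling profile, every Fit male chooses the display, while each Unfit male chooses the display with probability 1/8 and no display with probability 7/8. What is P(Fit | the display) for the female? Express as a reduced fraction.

3/4

P(the display) = (3/11)·1 + (8/11)·(1/8) = 4/11.
By Bayes' rule, P(Fit | the display) = (3/11) / (4/11) = 3/4.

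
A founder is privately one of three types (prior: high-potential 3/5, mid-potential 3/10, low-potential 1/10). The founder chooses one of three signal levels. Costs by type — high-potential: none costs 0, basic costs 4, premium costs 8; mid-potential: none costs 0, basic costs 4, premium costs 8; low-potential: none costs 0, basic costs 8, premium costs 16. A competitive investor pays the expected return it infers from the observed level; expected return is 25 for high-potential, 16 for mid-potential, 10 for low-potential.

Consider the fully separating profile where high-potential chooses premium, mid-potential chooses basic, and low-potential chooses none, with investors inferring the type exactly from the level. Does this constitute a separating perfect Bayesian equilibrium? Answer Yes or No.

No

Separating valuations: premium → 25, basic → 16, none → 10.
high-potential (assigned premium): none: 10 − 0 = 10; basic: 16 − 4 = 12; premium: 25 − 8 = 17. high-potential stays.
mid-potential (assigned basic): none: 10 − 0 = 10; basic: 16 − 4 = 12; premium: 25 − 8 = 17. mid-potential prefers premium.
low-potential (assigned none): none: 10 − 0 = 10; basic: 16 − 8 = 8; premium: 25 − 16 = 9. low-potential stays.
At least one type deviates; the separating profile fails.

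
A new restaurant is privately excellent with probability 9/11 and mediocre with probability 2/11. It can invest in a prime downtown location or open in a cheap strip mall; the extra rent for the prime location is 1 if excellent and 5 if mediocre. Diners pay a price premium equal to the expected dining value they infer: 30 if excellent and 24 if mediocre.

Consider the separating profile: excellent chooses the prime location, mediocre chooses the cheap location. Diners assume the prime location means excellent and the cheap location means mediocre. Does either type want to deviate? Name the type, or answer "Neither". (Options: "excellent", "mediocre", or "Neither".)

mediocre

The prime location pays 30; the cheap location pays 24.
excellent: assigned the prime location, nets 30 − 1 = 29; deviating to the cheap location nets 24.
mediocre: assigned the cheap location, nets 24; deviating to the prime location nets 30 − 5 = 25.
The mediocre type gains 1 by deviating.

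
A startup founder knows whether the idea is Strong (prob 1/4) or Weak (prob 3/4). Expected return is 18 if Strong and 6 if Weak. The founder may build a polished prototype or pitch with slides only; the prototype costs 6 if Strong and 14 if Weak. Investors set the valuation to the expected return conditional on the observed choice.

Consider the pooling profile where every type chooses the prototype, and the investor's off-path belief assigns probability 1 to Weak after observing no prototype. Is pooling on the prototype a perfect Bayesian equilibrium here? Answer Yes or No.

No

On path, the investor holds the prior and pays 1/4·18 + 3/4·6 = 9. Off path (no prototype), believing Weak, it pays 6.
Strong: the prototype nets 9 − 6 = 3; no prototype nets 6. Strong would deviate.
Weak: the prototype nets 9 − 14 = -5; no prototype nets 6. Weak would deviate.
A type deviates, so pooling fails.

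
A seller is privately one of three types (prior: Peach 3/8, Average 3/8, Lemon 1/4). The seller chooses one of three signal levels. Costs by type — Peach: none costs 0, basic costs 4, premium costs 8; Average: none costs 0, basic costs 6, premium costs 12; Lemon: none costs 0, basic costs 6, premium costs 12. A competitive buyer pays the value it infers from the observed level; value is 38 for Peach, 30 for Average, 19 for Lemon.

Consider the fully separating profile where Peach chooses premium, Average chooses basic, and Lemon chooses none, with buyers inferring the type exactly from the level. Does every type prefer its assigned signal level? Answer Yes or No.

Separating prices: premium → 38, basic → 30, none → 19.
Peach (assigned premium): none: 19 − 0 = 19; basic: 30 − 4 = 26; premium: 38 − 8 = 30. Peach stays.
Average (assigned basic): none: 19 − 0 = 19; basic: 30 − 6 = 24; premium: 38 − 12 = 26. Average prefers premium.
Lemon (assigned none): none: 19 − 0 = 19; basic: 30 − 6 = 24; premium: 38 − 12 = 26. Lemon prefers premium.
At least one type deviates; the separating profile fails.

No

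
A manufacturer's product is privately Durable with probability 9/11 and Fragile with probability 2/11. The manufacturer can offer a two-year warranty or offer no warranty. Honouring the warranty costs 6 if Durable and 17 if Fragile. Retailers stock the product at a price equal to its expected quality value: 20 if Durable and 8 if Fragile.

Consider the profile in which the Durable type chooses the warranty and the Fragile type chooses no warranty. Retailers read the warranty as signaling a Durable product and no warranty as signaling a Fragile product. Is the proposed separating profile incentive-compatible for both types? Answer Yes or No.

Yes

Under these beliefs, the warranty earns price 20 and no warranty earns price 8.
Durable: the warranty nets 20 − 6 = 14; no warranty nets 8. Durable prefers the warranty.
Fragile: the warranty nets 20 − 17 = 3; no warranty nets 8. Fragile prefers no warranty.
Neither type deviates, so the separating profile is an equilibrium.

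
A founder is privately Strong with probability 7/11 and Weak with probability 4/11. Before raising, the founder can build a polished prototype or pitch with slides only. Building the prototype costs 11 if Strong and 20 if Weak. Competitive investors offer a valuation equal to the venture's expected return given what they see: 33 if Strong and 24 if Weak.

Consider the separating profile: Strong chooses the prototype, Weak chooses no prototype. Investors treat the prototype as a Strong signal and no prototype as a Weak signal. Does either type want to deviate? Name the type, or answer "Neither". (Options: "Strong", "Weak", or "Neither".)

Strong

The prototype pays 33; no prototype pays 24.
Strong: assigned the prototype, nets 33 − 11 = 22; deviating to no prototype nets 24.
Weak: assigned no prototype, nets 24; deviating to the prototype nets 33 − 20 = 13.
The Strong type gains 2 by deviating.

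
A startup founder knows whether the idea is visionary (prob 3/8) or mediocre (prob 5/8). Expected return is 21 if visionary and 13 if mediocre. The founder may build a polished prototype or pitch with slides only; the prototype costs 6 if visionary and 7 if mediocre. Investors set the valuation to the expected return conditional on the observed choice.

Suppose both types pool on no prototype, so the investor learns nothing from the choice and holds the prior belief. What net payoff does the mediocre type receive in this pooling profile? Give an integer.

16

Pooled valuation = 3/8·21 + 5/8·13 = 16.
mediocre pays no cost for no prototype, so net payoff = 16.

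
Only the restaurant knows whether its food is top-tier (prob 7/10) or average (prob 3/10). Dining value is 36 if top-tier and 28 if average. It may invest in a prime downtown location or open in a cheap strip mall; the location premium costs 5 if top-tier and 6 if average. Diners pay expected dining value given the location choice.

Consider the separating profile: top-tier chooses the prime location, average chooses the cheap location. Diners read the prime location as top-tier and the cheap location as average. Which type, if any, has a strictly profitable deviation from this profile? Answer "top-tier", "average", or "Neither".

The prime location pays 36; the cheap location pays 28.
top-tier: assigned the prime location, nets 36 − 5 = 31; deviating to the cheap location nets 28.
average: assigned the cheap location, nets 28; deviating to the prime location nets 36 − 6 = 30.
The average type gains 2 by deviating.

average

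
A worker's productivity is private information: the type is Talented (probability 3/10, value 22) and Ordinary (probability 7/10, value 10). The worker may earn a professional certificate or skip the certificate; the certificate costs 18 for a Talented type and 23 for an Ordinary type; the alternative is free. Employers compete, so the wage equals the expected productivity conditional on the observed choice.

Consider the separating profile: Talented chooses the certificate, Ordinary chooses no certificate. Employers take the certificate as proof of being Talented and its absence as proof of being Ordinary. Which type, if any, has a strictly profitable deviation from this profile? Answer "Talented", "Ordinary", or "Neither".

Talented

The certificate pays 22; no certificate pays 10.
Talented: assigned the certificate, nets 22 − 18 = 4; deviating to no certificate nets 10.
Ordinary: assigned no certificate, nets 10; deviating to the certificate nets 22 − 23 = -1.
The Talented type gains 6 by deviating.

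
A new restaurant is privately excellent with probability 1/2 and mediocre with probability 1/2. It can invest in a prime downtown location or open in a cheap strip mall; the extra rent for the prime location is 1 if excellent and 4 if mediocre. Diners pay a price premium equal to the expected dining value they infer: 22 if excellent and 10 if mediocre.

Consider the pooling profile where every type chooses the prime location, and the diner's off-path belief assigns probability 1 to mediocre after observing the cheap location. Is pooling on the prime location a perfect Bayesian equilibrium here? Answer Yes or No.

Yes

On path, the diner holds the prior and pays 1/2·22 + 1/2·10 = 16. Off path (the cheap location), believing mediocre, it pays 10.
excellent: the prime location nets 16 − 1 = 15; the cheap location nets 10. excellent stays.
mediocre: the prime location nets 16 − 4 = 12; the cheap location nets 10. mediocre stays.
No type deviates, so pooling is sustained.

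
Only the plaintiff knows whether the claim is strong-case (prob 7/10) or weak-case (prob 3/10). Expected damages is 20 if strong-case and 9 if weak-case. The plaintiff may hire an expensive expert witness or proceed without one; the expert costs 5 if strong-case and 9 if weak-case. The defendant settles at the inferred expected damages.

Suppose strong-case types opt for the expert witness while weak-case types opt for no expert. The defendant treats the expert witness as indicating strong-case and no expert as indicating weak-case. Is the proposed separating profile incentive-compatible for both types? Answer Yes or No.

Under these beliefs, the expert witness earns settlement 20 and no expert earns settlement 9.
strong-case: the expert witness nets 20 − 5 = 15; no expert nets 9. strong-case prefers the expert witness.
weak-case: the expert witness nets 20 − 9 = 11; no expert nets 9. weak-case would deviate to the expert witness.
weak-case has a profitable deviation, so the profile is not an equilibrium.

No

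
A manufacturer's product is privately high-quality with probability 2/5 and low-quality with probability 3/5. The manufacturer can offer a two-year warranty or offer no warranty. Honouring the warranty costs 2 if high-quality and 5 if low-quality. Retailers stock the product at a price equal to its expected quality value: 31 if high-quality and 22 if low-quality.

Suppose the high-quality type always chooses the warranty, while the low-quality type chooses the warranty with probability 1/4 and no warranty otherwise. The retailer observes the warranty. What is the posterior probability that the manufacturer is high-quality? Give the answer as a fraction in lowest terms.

P(the warranty) = (2/5)·1 + (3/5)·(1/4) = 11/20.
By Bayes' rule, P(high-quality | the warranty) = (2/5) / (11/20) = 8/11.

8/11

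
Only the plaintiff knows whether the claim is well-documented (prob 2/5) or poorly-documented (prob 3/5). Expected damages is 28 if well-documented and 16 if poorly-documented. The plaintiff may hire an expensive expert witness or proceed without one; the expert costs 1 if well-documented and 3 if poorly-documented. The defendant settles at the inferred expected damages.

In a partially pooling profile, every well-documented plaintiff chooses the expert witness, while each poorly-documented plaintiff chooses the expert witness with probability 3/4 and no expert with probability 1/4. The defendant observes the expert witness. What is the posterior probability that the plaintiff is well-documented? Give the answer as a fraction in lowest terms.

P(the expert witness) = (2/5)·1 + (3/5)·(3/4) = 17/20.
By Bayes' rule, P(well-documented | the expert witness) = (2/5) / (17/20) = 8/17.

8/17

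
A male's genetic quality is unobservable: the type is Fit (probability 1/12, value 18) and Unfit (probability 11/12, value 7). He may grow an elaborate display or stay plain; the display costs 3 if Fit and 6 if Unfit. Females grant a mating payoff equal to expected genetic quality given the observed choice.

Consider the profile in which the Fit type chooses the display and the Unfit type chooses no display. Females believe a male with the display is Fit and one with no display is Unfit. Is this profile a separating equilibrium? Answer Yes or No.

Under these beliefs, the display earns mating payoff 18 and no display earns mating payoff 7.
Fit: the display nets 18 − 3 = 15; no display nets 7. Fit prefers the display.
Unfit: the display nets 18 − 6 = 12; no display nets 7. Unfit would deviate to the display.
Unfit has a profitable deviation, so the profile is not an equilibrium.

No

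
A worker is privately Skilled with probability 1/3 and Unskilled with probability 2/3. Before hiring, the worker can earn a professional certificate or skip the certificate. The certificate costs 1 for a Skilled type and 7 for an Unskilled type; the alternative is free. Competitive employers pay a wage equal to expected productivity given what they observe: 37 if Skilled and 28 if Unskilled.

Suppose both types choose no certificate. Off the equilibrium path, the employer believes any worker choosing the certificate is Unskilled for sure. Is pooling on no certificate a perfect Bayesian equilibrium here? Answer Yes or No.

Yes

On path, the employer holds the prior and pays 1/3·37 + 2/3·28 = 31. Off path (the certificate), believing Unskilled, it pays 28.
Skilled: no certificate nets 31; the certificate nets 28 − 1 = 27. Skilled stays.
Unskilled: no certificate nets 31; the certificate nets 28 − 7 = 21. Unskilled stays.
No type deviates, so pooling is sustained.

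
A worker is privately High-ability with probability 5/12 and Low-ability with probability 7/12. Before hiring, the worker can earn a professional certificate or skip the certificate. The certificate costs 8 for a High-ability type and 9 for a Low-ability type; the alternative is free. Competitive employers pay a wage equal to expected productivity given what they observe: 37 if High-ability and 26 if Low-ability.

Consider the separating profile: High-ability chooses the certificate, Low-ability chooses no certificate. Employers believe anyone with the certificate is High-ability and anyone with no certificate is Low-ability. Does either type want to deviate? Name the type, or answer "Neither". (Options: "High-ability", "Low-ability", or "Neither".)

Low-ability

The certificate pays 37; no certificate pays 26.
High-ability: assigned the certificate, nets 37 − 8 = 29; deviating to no certificate nets 26.
Low-ability: assigned no certificate, nets 26; deviating to the certificate nets 37 − 9 = 28.
The Low-ability type gains 2 by deviating.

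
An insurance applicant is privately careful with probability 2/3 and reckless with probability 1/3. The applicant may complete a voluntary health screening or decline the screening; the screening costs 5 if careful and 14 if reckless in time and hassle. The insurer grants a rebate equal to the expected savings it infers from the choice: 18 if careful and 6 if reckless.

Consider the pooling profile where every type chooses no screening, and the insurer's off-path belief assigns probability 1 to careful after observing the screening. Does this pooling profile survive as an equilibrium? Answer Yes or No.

Yes

On path, the insurer holds the prior and pays 2/3·18 + 1/3·6 = 14. Off path (the screening), believing careful, it pays 18.
careful: no screening nets 14; the screening nets 18 − 5 = 13. careful stays.
reckless: no screening nets 14; the screening nets 18 − 14 = 4. reckless stays.
No type deviates, so pooling is sustained.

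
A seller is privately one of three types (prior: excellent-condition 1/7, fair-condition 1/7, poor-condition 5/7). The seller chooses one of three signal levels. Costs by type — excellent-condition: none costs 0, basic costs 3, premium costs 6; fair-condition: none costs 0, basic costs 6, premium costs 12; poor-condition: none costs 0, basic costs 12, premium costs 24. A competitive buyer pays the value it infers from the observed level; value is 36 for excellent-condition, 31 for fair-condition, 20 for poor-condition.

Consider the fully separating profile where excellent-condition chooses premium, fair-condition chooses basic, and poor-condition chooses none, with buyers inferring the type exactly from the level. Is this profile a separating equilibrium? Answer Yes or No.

Separating prices: premium → 36, basic → 31, none → 20.
excellent-condition (assigned premium): none: 20 − 0 = 20; basic: 31 − 3 = 28; premium: 36 − 6 = 30. excellent-condition stays.
fair-condition (assigned basic): none: 20 − 0 = 20; basic: 31 − 6 = 25; premium: 36 − 12 = 24. fair-condition stays.
poor-condition (assigned none): none: 20 − 0 = 20; basic: 31 − 12 = 19; premium: 36 − 24 = 12. poor-condition stays.
Every type prefers its assigned level; separation holds.

Yes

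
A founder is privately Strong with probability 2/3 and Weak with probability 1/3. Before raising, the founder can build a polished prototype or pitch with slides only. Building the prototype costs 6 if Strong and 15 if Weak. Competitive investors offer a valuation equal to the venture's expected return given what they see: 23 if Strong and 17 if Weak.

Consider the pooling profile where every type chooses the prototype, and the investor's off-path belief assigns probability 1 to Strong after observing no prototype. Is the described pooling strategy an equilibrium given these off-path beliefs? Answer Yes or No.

On path, the investor holds the prior and pays 2/3·23 + 1/3·17 = 21. Off path (no prototype), believing Strong, it pays 23.
Strong: the prototype nets 21 − 6 = 15; no prototype nets 23. Strong would deviate.
Weak: the prototype nets 21 − 15 = 6; no prototype nets 23. Weak would deviate.
A type deviates, so pooling fails.

No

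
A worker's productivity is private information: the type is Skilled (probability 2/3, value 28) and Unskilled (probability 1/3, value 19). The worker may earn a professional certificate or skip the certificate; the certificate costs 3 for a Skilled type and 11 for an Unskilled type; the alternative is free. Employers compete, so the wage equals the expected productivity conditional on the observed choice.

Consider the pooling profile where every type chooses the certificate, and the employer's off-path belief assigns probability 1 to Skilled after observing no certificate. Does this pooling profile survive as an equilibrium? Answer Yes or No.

On path, the employer holds the prior and pays 2/3·28 + 1/3·19 = 25. Off path (no certificate), believing Skilled, it pays 28.
Skilled: the certificate nets 25 − 3 = 22; no certificate nets 28. Skilled would deviate.
Unskilled: the certificate nets 25 − 11 = 14; no certificate nets 28. Unskilled would deviate.
A type deviates, so pooling fails.

No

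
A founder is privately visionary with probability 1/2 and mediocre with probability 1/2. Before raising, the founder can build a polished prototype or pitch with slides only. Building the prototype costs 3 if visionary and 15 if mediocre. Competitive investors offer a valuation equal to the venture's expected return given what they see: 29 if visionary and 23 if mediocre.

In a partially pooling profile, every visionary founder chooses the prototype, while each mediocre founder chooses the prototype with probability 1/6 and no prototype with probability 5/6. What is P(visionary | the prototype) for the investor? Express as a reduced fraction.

6/7

P(the prototype) = (1/2)·1 + (1/2)·(1/6) = 7/12.
By Bayes' rule, P(visionary | the prototype) = (1/2) / (7/12) = 6/7.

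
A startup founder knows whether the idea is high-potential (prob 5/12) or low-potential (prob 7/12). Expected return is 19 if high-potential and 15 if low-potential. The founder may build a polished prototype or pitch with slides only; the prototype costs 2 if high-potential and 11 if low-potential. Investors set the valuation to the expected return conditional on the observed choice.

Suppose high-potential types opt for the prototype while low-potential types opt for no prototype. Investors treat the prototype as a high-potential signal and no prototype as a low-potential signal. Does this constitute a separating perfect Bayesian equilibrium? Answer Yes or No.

Under these beliefs, the prototype earns valuation 19 and no prototype earns valuation 15.
high-potential: the prototype nets 19 − 2 = 17; no prototype nets 15. high-potential prefers the prototype.
low-potential: the prototype nets 19 − 11 = 8; no prototype nets 15. low-potential prefers no prototype.
Neither type deviates, so the separating profile is an equilibrium.

Yes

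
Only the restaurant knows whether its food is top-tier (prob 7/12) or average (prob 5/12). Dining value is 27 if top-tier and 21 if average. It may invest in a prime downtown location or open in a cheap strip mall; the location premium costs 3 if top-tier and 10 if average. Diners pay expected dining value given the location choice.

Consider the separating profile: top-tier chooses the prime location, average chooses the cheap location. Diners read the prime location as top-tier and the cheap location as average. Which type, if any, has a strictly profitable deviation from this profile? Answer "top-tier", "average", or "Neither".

Neither

The prime location pays 27; the cheap location pays 21.
top-tier: assigned the prime location, nets 27 − 3 = 24; deviating to the cheap location nets 21.
average: assigned the cheap location, nets 21; deviating to the prime location nets 27 − 10 = 17.
Both types strictly prefer their assigned action; no profitable deviation.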